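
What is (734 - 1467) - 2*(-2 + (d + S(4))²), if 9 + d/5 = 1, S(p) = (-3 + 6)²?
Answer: -2651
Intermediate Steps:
S(p) = 9 (S(p) = 3² = 9)
d = -40 (d = -45 + 5*1 = -45 + 5 = -40)
(734 - 1467) - 2*(-2 + (d + S(4))²) = (734 - 1467) - 2*(-2 + (-40 + 9)²) = -733 - 2*(-2 + (-31)²) = -733 - 2*(-2 + 961) = -733 - 2*959 = -733 - 1918 = -2651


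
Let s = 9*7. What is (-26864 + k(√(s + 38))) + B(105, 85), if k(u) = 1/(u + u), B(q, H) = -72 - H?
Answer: -27021 + √101/202 ≈ -27021.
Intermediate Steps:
s = 63
k(u) = 1/(2*u)
(-26864 + k(√(s + 38))) + B(105, 85) = (-26864 + 1/(2*(√(63 + 38)))) + (-72 - 1*85) = (-26864 + 1/(2*(√101))) + (-72 - 85) = (-26864 + (√101/101)/2) - 157 = (-26864 + √101/202) - 157 = -27021 + √101/202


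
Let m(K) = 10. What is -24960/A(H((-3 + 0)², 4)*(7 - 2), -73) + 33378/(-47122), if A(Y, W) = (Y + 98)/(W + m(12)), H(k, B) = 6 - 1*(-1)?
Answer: 5292425949/447659 ≈ 11822.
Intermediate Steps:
H(k, B) = 7 (H(k, B) = 6 + 1 = 7)
A(Y, W) = (98 + Y)/(10 + W) (A(Y, W) = (Y + 98)/(W + 10) = (98 + Y)/(10 + W))
-24960/A(H((-3 + 0)², 4)*(7 - 2), -73) + 33378/(-47122) = -24960*(10 - 73)/(98 + 7*(7 - 2)) + 33378/(-47122) = -24960*(-63/(98 + 7*5)) + 33378*(-1/47122) = -24960*(-63/(98 + 35)) - 16689/23561 = -24960/((-1/63*133)) - 16689/23561 = -24960/(-19/9) - 16689/23561 = -24960*(-9/19) - 16689/23561 = 224640/19 - 16689/23561 = 5292425949/447659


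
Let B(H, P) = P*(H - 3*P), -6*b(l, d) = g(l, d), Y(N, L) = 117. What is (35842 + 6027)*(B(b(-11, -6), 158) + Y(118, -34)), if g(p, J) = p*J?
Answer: -3203522797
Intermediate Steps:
g(p, J) = J*p
b(l, d) = -d*l/6
(35842 + 6027)*(B(b(-11, -6), 158) + Y(118, -34)) = (35842 + 6027)*(158*(-⅙*(-6)*(-11) - 3*158) + 117) = 41869*(158*(-11 - 474) + 117) = 41869*(158*(-485) + 117) = 41869*(-76630 + 117) = 41869*(-76513) = -3203522797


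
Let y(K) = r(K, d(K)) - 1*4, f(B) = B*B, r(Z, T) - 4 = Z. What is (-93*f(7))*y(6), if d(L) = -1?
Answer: -27342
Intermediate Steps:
r(Z, T) = 4 + Z
f(B) = B**2
y(K) = K (y(K) = (4 + K) - 1*4 = (4 + K) - 4 = K)
(-93*f(7))*y(6) = -93*7**2*6 = -93*49*6 = -4557*6 = -27342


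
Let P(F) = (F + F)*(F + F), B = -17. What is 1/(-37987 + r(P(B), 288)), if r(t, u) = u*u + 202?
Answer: 1/45159 ≈ 2.2144e-5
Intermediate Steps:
P(F) = 4*F² (P(F) = (2*F)*(2*F) = 4*F²)
r(t, u) = 202 + u² (r(t, u) = u² + 202 = 202 + u²)
1/(-37987 + r(P(B), 288)) = 1/(-37987 + (202 + 288²)) = 1/(-37987 + (202 + 82944)) = 1/(-37987 + 83146) = 1/45159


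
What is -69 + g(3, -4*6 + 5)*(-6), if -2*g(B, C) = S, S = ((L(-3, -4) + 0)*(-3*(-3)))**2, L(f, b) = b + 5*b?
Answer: 139899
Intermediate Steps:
L(f, b) = 6*b
S = 46656 (S = ((6*(-4) + 0)*(-3*(-3)))**2 = ((-24 + 0)*9)**2 = (-24*9)**2 = (-216)**2 = 46656)
g(B, C) = -23328 (g(B, C) = -1/2*46656 = -23328)
-69 + g(3, -4*6 + 5)*(-6) = -69 - 23328*(-6) = -69 + 139968 = 139899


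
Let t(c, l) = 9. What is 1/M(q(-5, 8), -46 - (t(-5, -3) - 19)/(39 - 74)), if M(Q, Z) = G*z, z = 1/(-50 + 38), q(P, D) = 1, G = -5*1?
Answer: 12/5 ≈ 2.4000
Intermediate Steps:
G = -5
z = -1/12 (z = 1/(-12) = -1/12 ≈ -0.083333)
M(Q, Z) = 5/12 (M(Q, Z) = -5*(-1/12) = 5/12)
1/M(q(-5, 8), -46 - (t(-5, -3) - 19)/(39 - 74)) = 1/(5/12) = 12/5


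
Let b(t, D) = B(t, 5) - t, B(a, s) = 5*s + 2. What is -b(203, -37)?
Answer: 176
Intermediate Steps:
B(a, s) = 2 + 5*s
b(t, D) = 27 - t (b(t, D) = (2 + 5*5) - t = (2 + 25) - t = 27 - t)
-b(203, -37) = -(27 - 1*203) = -(27 - 203) = -1*(-176) = 176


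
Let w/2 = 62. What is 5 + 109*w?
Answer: 13521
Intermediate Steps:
w = 124 (w = 2*62 = 124)
5 + 109*w = 5 + 109*124 = 5 + 13516 = 13521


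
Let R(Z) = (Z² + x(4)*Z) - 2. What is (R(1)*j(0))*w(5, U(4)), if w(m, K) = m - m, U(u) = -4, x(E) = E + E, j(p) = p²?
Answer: 0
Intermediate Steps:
x(E) = 2*E
w(m, K) = 0
R(Z) = -2 + Z² + 8*Z (R(Z) = (Z² + (2*4)*Z) - 2 = (Z² + 8*Z) - 2 = -2 + Z² + 8*Z)
(R(1)*j(0))*w(5, U(4)) = ((-2 + 1² + 8*1)*0²)*0 = ((-2 + 1 + 8)*0)*0 = (7*0)*0 = 0*0 = 0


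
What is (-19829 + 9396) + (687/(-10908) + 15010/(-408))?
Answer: -161790626/15453 ≈ -10470.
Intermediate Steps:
(-19829 + 9396) + (687/(-10908) + 15010/(-408)) = -10433 + (687*(-1/10908) + 15010*(-1/408)) = -10433 + (-229/3636 - 7505/204) = -10433 - 569477/15453 = -161790626/15453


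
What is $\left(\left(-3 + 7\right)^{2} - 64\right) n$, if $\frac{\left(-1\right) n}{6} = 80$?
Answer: $23040$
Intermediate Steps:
$n = -480$ ($n = \left(-6\right) 80 = -480$)
$\left(\left(-3 + 7\right)^{2} - 64\right) n = \left(\left(-3 + 7\right)^{2} - 64\right) \left(-480\right) = \left(4^{2} - 64\right) \left(-480\right) = \left(16 - 64\right) \left(-480\right) = \left(-48\right) \left(-480\right) = 23040$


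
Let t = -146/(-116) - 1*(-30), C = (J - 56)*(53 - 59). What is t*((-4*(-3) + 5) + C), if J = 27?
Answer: 346283/58 ≈ 5970.4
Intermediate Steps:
C = 174 (C = (27 - 56)*(53 - 59) = -29*(-6) = 174)
t = 1813/58 (t = -146*(-1/116) + 30 = 73/58 + 30 = 1813/58 ≈ 31.259)
t*((-4*(-3) + 5) + C) = 1813*((-4*(-3) + 5) + 174)/58 = 1813*((12 + 5) + 174)/58 = 1813*(17 + 174)/58 = (1813/58)*191 = 346283/58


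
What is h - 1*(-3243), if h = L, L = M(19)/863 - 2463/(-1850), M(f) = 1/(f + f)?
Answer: 49207504043/15167225 ≈ 3244.3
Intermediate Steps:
M(f) = 1/(2*f)
L = 20193368/15167225 (L = ((½)/19)/863 - 2463/(-1850) = ((½)*(1/19))*(1/863) - 2463*(-1/1850) = (1/38)*(1/863) + 2463/1850 = 1/32794 + 2463/1850 = 20193368/15167225 ≈ 1.3314)
h = 20193368/15167225 ≈ 1.3314
h - 1*(-3243) = 20193368/15167225 - 1*(-3243) = 20193368/15167225 + 3243 = 49207504043/15167225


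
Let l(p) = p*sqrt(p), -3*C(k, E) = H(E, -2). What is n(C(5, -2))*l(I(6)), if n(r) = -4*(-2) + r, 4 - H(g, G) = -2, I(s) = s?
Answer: 36*sqrt(6) ≈ 88.182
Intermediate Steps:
H(g, G) = 6 (H(g, G) = 4 - 1*(-2) = 4 + 2 = 6)
C(k, E) = -2 (C(k, E) = -1/3*6 = -2)
l(p) = p**(3/2)
n(r) = 8 + r
n(C(5, -2))*l(I(6)) = (8 - 2)*6**(3/2) = 6*(6*sqrt(6)) = 36*sqrt(6)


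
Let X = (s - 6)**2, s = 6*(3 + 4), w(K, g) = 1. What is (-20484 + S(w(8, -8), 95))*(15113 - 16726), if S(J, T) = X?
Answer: 30950244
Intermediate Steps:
s = 42 (s = 6*7 = 42)
X = 1296 (X = (42 - 6)**2 = 36**2 = 1296)
S(J, T) = 1296
(-20484 + S(w(8, -8), 95))*(15113 - 16726) = (-20484 + 1296)*(15113 - 16726) = -19188*(-1613) = 30950244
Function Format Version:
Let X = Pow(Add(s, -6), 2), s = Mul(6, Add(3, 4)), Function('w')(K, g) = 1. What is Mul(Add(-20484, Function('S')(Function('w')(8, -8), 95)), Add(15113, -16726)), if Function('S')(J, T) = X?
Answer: 30950244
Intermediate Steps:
s = 42 (s = Mul(6, 7) = 42)
X = 1296 (X = Pow(Add(42, -6), 2) = Pow(36, 2) = 1296)
Function('S')(J, T) = 1296
Mul(Add(-20484, Function('S')(Function('w')(8, -8), 95)), Add(15113, -16726)) = Mul(Add(-20484, 1296), Add(15113, -16726)) = Mul(-19188, -1613) = 30950244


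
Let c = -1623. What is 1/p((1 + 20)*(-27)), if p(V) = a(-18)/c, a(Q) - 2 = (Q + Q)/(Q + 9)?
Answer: -541/2 ≈ -270.50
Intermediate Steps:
a(Q) = 2 + 2*Q/(9 + Q) (a(Q) = 2 + (Q + Q)/(Q + 9) = 2 + (2*Q)/(9 + Q) = 2 + 2*Q/(9 + Q))
p(V) = -2/541 (p(V) = (2*(9 + 2*(-18))/(9 - 18))/(-1623) = (2*(9 - 36)/(-9))*(-1/1623) = (2*(-⅑)*(-27))*(-1/1623) = 6*(-1/1623) = -2/541)
1/p((1 + 20)*(-27)) = 1/(-2/541) = -541/2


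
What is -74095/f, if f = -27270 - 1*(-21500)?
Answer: 14819/1154 ≈ 12.841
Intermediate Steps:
f = -5770 (f = -27270 + 21500 = -5770)
-74095/f = -74095/(-5770) = -74095*(-1/5770) = 14819/1154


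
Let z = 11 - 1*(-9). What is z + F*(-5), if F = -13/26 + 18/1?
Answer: -135/2 ≈ -67.500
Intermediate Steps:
F = 35/2 (F = -13*1/26 + 18*1 = -½ + 18 = 35/2 ≈ 17.500)
z = 20 (z = 11 + 9 = 20)
z + F*(-5) = 20 + (35/2)*(-5) = 20 - 175/2 = -135/2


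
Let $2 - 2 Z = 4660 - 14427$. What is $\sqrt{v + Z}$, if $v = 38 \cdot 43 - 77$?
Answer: $\frac{\sqrt{25766}}{2} \approx 80.259$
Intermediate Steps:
$Z = \frac{9769}{2}$ ($Z = 1 - \frac{4660 - 14427}{2} = 1 - - \frac{9767}{2} = 1 + \frac{9767}{2} = \frac{9769}{2} \approx 4884.5$)
$v = 1557$ ($v = 1634 - 77 = 1557$)
$\sqrt{v + Z} = \sqrt{1557 + \frac{9769}{2}} = \sqrt{\frac{12883}{2}} = \frac{\sqrt{25766}}{2}$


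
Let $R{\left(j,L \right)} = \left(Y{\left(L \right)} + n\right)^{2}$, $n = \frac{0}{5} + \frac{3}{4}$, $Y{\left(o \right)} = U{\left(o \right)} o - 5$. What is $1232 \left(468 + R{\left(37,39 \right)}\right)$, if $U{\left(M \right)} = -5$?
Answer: $49487669$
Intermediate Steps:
$Y{\left(o \right)} = -5 - 5 o$ ($Y{\left(o \right)} = - 5 o - 5 = -5 - 5 o$)
$n = \frac{3}{4}$ ($n = 0 \cdot \frac{1}{5} + 3 \cdot \frac{1}{4} = 0 + \frac{3}{4} = \frac{3}{4} \approx 0.75$)
$R{\left(j,L \right)} = \left(- \frac{17}{4} - 5 L\right)^{2}$ ($R{\left(j,L \right)} = \left(\left(-5 - 5 L\right) + \frac{3}{4}\right)^{2} = \left(- \frac{17}{4} - 5 L\right)^{2}$)
$1232 \left(468 + R{\left(37,39 \right)}\right) = 1232 \left(468 + \frac{\left(17 + 20 \cdot 39\right)^{2}}{16}\right) = 1232 \left(468 + \frac{\left(17 + 780\right)^{2}}{16}\right) = 1232 \left(468 + \frac{797^{2}}{16}\right) = 1232 \left(468 + \frac{1}{16} \cdot 635209\right) = 1232 \left(468 + \frac{635209}{16}\right) = 1232 \cdot \frac{642697}{16} = 49487669$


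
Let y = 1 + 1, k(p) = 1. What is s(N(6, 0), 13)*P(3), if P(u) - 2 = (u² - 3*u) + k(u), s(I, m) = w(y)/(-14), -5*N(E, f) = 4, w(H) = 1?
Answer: -3/14 ≈ -0.21429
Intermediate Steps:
y = 2
N(E, f) = -⅘ (N(E, f) = -⅕*4 = -⅘)
s(I, m) = -1/14 (s(I, m) = 1/(-14) = 1*(-1/14) = -1/14)
P(u) = 3 + u² - 3*u (P(u) = 2 + ((u² - 3*u) + 1) = 2 + (1 + u² - 3*u) = 3 + u² - 3*u)
s(N(6, 0), 13)*P(3) = -(3 + 3² - 3*3)/14 = -(3 + 9 - 9)/14 = -1/14*3 = -3/14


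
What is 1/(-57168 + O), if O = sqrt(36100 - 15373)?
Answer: -6352/363128833 - 7*sqrt(47)/1089386499 ≈ -1.7536e-5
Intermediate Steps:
O = 21*sqrt(47) (O = sqrt(20727) = 21*sqrt(47) ≈ 143.97)
1/(-57168 + O) = 1/(-57168 + 21*sqrt(47))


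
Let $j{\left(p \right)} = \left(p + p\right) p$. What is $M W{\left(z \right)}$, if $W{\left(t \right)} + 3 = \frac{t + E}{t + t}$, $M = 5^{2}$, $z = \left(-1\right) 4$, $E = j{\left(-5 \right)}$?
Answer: $- \frac{875}{4} \approx -218.75$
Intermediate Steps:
$j{\left(p \right)} = 2 p^{2}$ ($j{\left(p \right)} = 2 p p = 2 p^{2}$)
$E = 50$ ($E = 2 \left(-5\right)^{2} = 2 \cdot 25 = 50$)
$z = -4$
$M = 25$
$W{\left(t \right)} = -3 + \frac{50 + t}{2 t}$ ($W{\left(t \right)} = -3 + \frac{t + 50}{t + t} = -3 + \frac{50 + t}{2 t}$)
$M W{\left(z \right)} = 25 \left(- \frac{5}{2} + \frac{25}{-4}\right) = 25 \left(- \frac{5}{2} + 25 \left(- \frac{1}{4}\right)\right) = 25 \left(- \frac{5}{2} - \frac{25}{4}\right) = 25 \left(- \frac{35}{4}\right) = - \frac{875}{4}$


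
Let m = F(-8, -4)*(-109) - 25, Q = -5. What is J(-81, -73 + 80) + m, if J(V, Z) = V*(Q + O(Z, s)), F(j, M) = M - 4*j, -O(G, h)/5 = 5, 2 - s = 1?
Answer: -647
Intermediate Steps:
s = 1 (s = 2 - 1*1 = 2 - 1 = 1)
O(G, h) = -25 (O(G, h) = -5*5 = -25)
J(V, Z) = -30*V (J(V, Z) = V*(-5 - 25) = V*(-30) = -30*V)
m = -3077 (m = (-4 - 4*(-8))*(-109) - 25 = (-4 + 32)*(-109) - 25 = 28*(-109) - 25 = -3052 - 25 = -3077)
J(-81, -73 + 80) + m = -30*(-81) - 3077 = 2430 - 3077 = -647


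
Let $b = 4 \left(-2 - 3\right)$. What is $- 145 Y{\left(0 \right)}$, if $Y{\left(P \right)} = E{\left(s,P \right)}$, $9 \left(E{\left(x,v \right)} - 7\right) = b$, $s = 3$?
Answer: $- \frac{6235}{9} \approx -692.78$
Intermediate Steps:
$b = -20$ ($b = 4 \left(-5\right) = -20$)
$E{\left(x,v \right)} = \frac{43}{9}$ ($E{\left(x,v \right)} = 7 + \frac{1}{9} \left(-20\right) = 7 - \frac{20}{9} = \frac{43}{9}$)
$Y{\left(P \right)} = \frac{43}{9}$
$- 145 Y{\left(0 \right)} = \left(-145\right) \frac{43}{9} = - \frac{6235}{9}$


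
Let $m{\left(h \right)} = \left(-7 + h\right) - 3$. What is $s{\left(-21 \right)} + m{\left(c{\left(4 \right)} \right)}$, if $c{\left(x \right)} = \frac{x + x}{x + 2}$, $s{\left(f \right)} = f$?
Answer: $- \frac{89}{3} \approx -29.667$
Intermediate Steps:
$c{\left(x \right)} = \frac{2 x}{2 + x}$
$m{\left(h \right)} = -10 + h$
$s{\left(-21 \right)} + m{\left(c{\left(4 \right)} \right)} = -21 - \left(10 - \frac{8}{2 + 4}\right) = -21 - \left(10 - \frac{8}{6}\right) = -21 - \left(10 - \frac{4}{3}\right) = -21 + \left(-10 + \frac{4}{3}\right) = -21 - \frac{26}{3} = - \frac{89}{3}$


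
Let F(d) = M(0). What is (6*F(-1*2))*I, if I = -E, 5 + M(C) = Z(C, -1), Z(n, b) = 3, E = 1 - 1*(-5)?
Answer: 72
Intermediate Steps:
E = 6 (E = 1 + 5 = 6)
M(C) = -2 (M(C) = -5 + 3 = -2)
F(d) = -2
I = -6 (I = -1*6 = -6)
(6*F(-1*2))*I = (6*(-2))*(-6) = -12*(-6) = 72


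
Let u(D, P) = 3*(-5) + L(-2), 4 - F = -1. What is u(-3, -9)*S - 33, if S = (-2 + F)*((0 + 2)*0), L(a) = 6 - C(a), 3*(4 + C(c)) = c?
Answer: -33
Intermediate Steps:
F = 5 (F = 4 - 1*(-1) = 4 + 1 = 5)
C(c) = -4 + c/3
L(a) = 10 - a/3 (L(a) = 6 - (-4 + a/3) = 6 + (4 - a/3) = 10 - a/3)
u(D, P) = -13/3 (u(D, P) = 3*(-5) + (10 - ⅓*(-2)) = -15 + (10 + ⅔) = -15 + 32/3 = -13/3)
S = 0 (S = (-2 + 5)*((0 + 2)*0) = 3*(2*0) = 3*0 = 0)
u(-3, -9)*S - 33 = -13/3*0 - 33 = 0 - 33 = -33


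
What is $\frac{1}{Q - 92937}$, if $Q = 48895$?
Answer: $- \frac{1}{44042} \approx -2.2706 \cdot 10^{-5}$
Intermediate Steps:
$\frac{1}{Q - 92937} = \frac{1}{48895 - 92937} = \frac{1}{-44042} = - \frac{1}{44042}$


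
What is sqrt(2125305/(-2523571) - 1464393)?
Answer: 2*I*sqrt(2331465313867190067)/2523571 ≈ 1210.1*I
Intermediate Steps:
sqrt(2125305/(-2523571) - 1464393) = sqrt(2125305*(-1/2523571) - 1464393) = sqrt(-2125305/2523571 - 1464393) = sqrt(-3695501832708/2523571) = 2*I*sqrt(2331465313867190067)/2523571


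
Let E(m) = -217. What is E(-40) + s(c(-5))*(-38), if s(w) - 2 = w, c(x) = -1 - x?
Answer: -445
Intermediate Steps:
s(w) = 2 + w
E(-40) + s(c(-5))*(-38) = -217 + (2 + (-1 - 1*(-5)))*(-38) = -217 + (2 + (-1 + 5))*(-38) = -217 + (2 + 4)*(-38) = -217 + 6*(-38) = -217 - 228 = -445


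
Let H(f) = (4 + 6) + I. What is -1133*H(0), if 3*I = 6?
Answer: -13596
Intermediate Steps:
I = 2 (I = (⅓)*6 = 2)
H(f) = 12 (H(f) = (4 + 6) + 2 = 10 + 2 = 12)
-1133*H(0) = -1133*12 = -13596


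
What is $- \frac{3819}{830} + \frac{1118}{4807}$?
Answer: $- \frac{17429993}{3989810} \approx -4.3686$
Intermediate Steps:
$- \frac{3819}{830} + \frac{1118}{4807} = - \frac{17429993}{3989810}$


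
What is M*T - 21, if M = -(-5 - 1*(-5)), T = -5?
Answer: -21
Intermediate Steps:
M = 0 (M = -(-5 + 5) = -1*0 = 0)
M*T - 21 = 0*(-5) - 21 = 0 - 21 = -21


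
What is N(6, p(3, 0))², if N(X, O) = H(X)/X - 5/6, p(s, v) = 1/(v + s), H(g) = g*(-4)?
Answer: 841/36 ≈ 23.361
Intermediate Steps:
H(g) = -4*g
p(s, v) = 1/(s + v)
N(X, O) = -29/6 (N(X, O) = (-4*X)/X - 5/6 = -4 - 5*⅙ = -4 - ⅚ = -29/6)
N(6, p(3, 0))² = (-29/6)² = 841/36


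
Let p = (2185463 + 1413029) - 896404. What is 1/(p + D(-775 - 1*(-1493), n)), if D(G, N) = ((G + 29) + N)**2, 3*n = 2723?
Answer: 9/48960088 ≈ 1.8382e-7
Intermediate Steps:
n = 2723/3 (n = (1/3)*2723 = 2723/3 ≈ 907.67)
D(G, N) = (29 + G + N)**2 (D(G, N) = ((29 + G) + N)**2 = (29 + G + N)**2)
p = 2702088 (p = 3598492 - 896404 = 2702088)
1/(p + D(-775 - 1*(-1493), n)) = 1/(2702088 + (29 + (-775 - 1*(-1493)) + 2723/3)**2) = 1/(2702088 + (29 + (-775 + 1493) + 2723/3)**2) = 1/(2702088 + (29 + 718 + 2723/3)**2) = 1/(2702088 + (4964/3)**2) = 1/(2702088 + 24641296/9) = 1/(48960088/9) = 9/48960088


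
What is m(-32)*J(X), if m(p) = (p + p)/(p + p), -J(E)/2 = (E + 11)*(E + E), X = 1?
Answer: -48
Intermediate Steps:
J(E) = -4*E*(11 + E) (J(E) = -2*(E + 11)*(E + E) = -2*(11 + E)*2*E = -4*E*(11 + E))
m(p) = 1 (m(p) = (2*p)/((2*p)) = (2*p)*(1/(2*p)) = 1)
m(-32)*J(X) = 1*(-4*1*(11 + 1)) = 1*(-4*1*12) = 1*(-48) = -48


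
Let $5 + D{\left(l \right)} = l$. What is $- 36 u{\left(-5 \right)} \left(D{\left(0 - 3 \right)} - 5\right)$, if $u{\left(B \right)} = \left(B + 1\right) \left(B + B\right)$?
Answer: $18720$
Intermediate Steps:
$D{\left(l \right)} = -5 + l$
$u{\left(B \right)} = 2 B \left(1 + B\right)$ ($u{\left(B \right)} = \left(1 + B\right) 2 B = 2 B \left(1 + B\right)$)
$- 36 u{\left(-5 \right)} \left(D{\left(0 - 3 \right)} - 5\right) = - 36 \cdot 2 \left(-5\right) \left(1 - 5\right) \left(\left(-5 + \left(0 - 3\right)\right) - 5\right) = - 36 \cdot 2 \left(-5\right) \left(-4\right) \left(\left(-5 - 3\right) - 5\right) = \left(-36\right) 40 \left(-8 - 5\right) = \left(-1440\right) \left(-13\right) = 18720$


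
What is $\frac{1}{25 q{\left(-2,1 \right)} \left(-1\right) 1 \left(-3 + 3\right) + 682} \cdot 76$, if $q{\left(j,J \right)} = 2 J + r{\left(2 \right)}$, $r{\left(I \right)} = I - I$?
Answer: $\frac{38}{341} \approx 0.11144$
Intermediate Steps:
$r{\left(I \right)} = 0$
$q{\left(j,J \right)} = 2 J$ ($q{\left(j,J \right)} = 2 J + 0 = 2 J$)
$\frac{1}{25 q{\left(-2,1 \right)} \left(-1\right) 1 \left(-3 + 3\right) + 682} \cdot 76 = \frac{1}{25 \cdot 2 \cdot 1 \left(-1\right) 1 \left(-3 + 3\right) + 682} \cdot 76 = \frac{1}{25 \cdot 2 \left(-1\right) 1 \cdot 0 + 682} \cdot 76 = \frac{1}{25 \left(\left(-2\right) 0\right) + 682} \cdot 76 = \frac{1}{25 \cdot 0 + 682} \cdot 76 = \frac{1}{0 + 682} \cdot 76 = \frac{1}{682} \cdot 76 = \frac{38}{341}$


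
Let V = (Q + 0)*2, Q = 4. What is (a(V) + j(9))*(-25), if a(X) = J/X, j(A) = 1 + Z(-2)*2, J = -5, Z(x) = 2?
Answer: -875/8 ≈ -109.38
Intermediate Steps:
V = 8 (V = (4 + 0)*2 = 4*2 = 8)
j(A) = 5 (j(A) = 1 + 2*2 = 1 + 4 = 5)
a(X) = -5/X
(a(V) + j(9))*(-25) = (-5/8 + 5)*(-25) = (35/8)*(-25) = -875/8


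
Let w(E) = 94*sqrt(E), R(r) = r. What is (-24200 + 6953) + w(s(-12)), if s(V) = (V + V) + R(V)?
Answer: -17247 + 564*I ≈ -17247.0 + 564.0*I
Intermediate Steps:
s(V) = 3*V (s(V) = (V + V) + V = 2*V + V = 3*V)
(-24200 + 6953) + w(s(-12)) = (-24200 + 6953) + 94*sqrt(3*(-12)) = -17247 + 94*sqrt(-36) = -17247 + 94*(6*I) = -17247 + 564*I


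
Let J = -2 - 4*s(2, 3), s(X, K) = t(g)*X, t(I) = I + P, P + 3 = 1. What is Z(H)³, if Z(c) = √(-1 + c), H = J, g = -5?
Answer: 53*√53 ≈ 385.85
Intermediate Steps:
P = -2 (P = -3 + 1 = -2)
t(I) = -2 + I (t(I) = I - 2 = -2 + I)
s(X, K) = -7*X (s(X, K) = (-2 - 5)*X = -7*X)
J = 54 (J = -2 - (-28)*2 = -2 - 4*(-14) = -2 + 56 = 54)
H = 54
Z(H)³ = (√(-1 + 54))³ = (√53)³ = 53*√53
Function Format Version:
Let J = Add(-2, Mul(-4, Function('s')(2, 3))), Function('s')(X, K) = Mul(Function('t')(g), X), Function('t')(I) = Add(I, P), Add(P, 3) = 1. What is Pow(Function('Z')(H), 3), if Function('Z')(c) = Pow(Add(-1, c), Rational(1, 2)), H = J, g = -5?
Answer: Mul(53, Pow(53, Rational(1, 2))) ≈ 385.85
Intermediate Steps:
P = -2 (P = Add(-3, 1) = -2)
Function('t')(I) = Add(-2, I) (Function('t')(I) = Add(I, -2) = Add(-2, I))
Function('s')(X, K) = Mul(-7, X) (Function('s')(X, K) = Mul(Add(-2, -5), X) = Mul(-7, X))
J = 54 (J = Add(-2, Mul(-4, Mul(-7, 2))) = Add(-2, Mul(-4, -14)) = Add(-2, 56) = 54)
H = 54
Pow(Function('Z')(H), 3) = Pow(Pow(Add(-1, 54), Rational(1, 2)), 3) = Pow(Pow(53, Rational(1, 2)), 3) = Mul(53, Pow(53, Rational(1, 2)))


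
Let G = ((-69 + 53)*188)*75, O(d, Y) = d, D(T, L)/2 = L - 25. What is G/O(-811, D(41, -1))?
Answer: 225600/811 ≈ 278.18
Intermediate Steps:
D(T, L) = -50 + 2*L (D(T, L) = 2*(L - 25) = 2*(-25 + L) = -50 + 2*L)
G = -225600 (G = -16*188*75 = -3008*75 = -225600)
G/O(-811, D(41, -1)) = -225600/(-811) = -225600*(-1/811) = 225600/811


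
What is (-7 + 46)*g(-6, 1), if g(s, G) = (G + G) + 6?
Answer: 312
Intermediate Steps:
g(s, G) = 6 + 2*G (g(s, G) = 2*G + 6 = 6 + 2*G)
(-7 + 46)*g(-6, 1) = (-7 + 46)*(6 + 2*1) = 39*(6 + 2) = 39*8 = 312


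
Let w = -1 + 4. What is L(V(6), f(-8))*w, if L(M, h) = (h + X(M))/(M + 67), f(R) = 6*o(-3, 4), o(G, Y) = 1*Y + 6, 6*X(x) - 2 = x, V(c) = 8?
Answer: 37/15 ≈ 2.4667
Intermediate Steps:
X(x) = ⅓ + x/6
o(G, Y) = 6 + Y (o(G, Y) = Y + 6 = 6 + Y)
f(R) = 60 (f(R) = 6*(6 + 4) = 6*10 = 60)
L(M, h) = (⅓ + h + M/6)/(67 + M) (L(M, h) = (h + (⅓ + M/6))/(M + 67) = (⅓ + h + M/6)/(67 + M))
w = 3
L(V(6), f(-8))*w = ((2 + 8 + 6*60)/(6*(67 + 8)))*3 = ((⅙)*(2 + 8 + 360)/75)*3 = ((⅙)*(1/75)*370)*3 = (37/45)*3 = 37/15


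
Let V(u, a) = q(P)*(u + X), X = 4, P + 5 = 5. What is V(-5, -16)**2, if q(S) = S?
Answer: 0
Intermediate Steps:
P = 0 (P = -5 + 5 = 0)
V(u, a) = 0 (V(u, a) = 0*(u + 4) = 0*(4 + u) = 0)
V(-5, -16)**2 = 0**2 = 0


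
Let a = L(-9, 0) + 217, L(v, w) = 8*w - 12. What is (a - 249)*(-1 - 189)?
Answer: 8360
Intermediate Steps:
L(v, w) = -12 + 8*w
a = 205 (a = (-12 + 8*0) + 217 = (-12 + 0) + 217 = -12 + 217 = 205)
(a - 249)*(-1 - 189) = (205 - 249)*(-1 - 189) = -44*(-190) = 8360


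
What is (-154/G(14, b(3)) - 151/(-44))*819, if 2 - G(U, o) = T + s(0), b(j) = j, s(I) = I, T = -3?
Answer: -4931199/220 ≈ -22415.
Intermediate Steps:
G(U, o) = 5 (G(U, o) = 2 - (-3 + 0) = 2 - 1*(-3) = 2 + 3 = 5)
(-154/G(14, b(3)) - 151/(-44))*819 = (-154/5 - 151/(-44))*819 = (-154*⅕ - 151*(-1/44))*819 = (-154/5 + 151/44)*819 = -6021/220*819 = -4931199/220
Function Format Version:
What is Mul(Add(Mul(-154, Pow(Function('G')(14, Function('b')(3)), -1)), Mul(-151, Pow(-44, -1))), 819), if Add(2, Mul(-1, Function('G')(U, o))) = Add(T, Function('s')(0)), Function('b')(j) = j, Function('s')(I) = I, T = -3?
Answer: Rational(-4931199, 220) ≈ -22415.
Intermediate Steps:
Function('G')(U, o) = 5 (Function('G')(U, o) = Add(2, Mul(-1, Add(-3, 0))) = Add(2, Mul(-1, -3)) = Add(2, 3) = 5)
Mul(Add(Mul(-154, Pow(Function('G')(14, Function('b')(3)), -1)), Mul(-151, Pow(-44, -1))), 819) = Mul(Add(Mul(-154, Pow(5, -1)), Mul(-151, Pow(-44, -1))), 819) = Mul(Add(Mul(-154, Rational(1, 5)), Mul(-151, Rational(-1, 44))), 819) = Mul(Add(Rational(-154, 5), Rational(151, 44)), 819) = Mul(Rational(-6021, 220), 819) = Rational(-4931199, 220)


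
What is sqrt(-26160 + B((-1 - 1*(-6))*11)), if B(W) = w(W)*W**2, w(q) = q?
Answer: sqrt(140215) ≈ 374.45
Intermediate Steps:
B(W) = W**3 (B(W) = W*W**2 = W**3)
sqrt(-26160 + B((-1 - 1*(-6))*11)) = sqrt(-26160 + ((-1 - 1*(-6))*11)**3) = sqrt(-26160 + ((-1 + 6)*11)**3) = sqrt(-26160 + (5*11)**3) = sqrt(-26160 + 55**3) = sqrt(-26160 + 166375) = sqrt(140215)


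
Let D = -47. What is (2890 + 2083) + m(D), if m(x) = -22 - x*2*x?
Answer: 533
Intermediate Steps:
m(x) = -22 - 2*x**2
(2890 + 2083) + m(D) = (2890 + 2083) + (-22 - 2*(-47)**2) = 4973 + (-22 - 2*2209) = 4973 + (-22 - 4418) = 4973 - 4440 = 533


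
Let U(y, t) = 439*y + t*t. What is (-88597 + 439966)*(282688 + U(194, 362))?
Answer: 175297291362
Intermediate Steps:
U(y, t) = t**2 + 439*y (U(y, t) = 439*y + t**2 = t**2 + 439*y)
(-88597 + 439966)*(282688 + U(194, 362)) = (-88597 + 439966)*(282688 + (362**2 + 439*194)) = 351369*(282688 + (131044 + 85166)) = 351369*(282688 + 216210) = 351369*498898 = 175297291362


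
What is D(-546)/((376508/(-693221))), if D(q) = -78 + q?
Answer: 108142476/94127 ≈ 1148.9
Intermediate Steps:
D(-546)/((376508/(-693221))) = (-78 - 546)/((376508/(-693221))) = -624/(376508*(-1/693221)) = -624/(-376508/693221) = -624*(-693221/376508) = 108142476/94127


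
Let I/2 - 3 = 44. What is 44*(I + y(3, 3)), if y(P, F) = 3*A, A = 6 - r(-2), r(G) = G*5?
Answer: 6248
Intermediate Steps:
I = 94 (I = 6 + 2*44 = 6 + 88 = 94)
r(G) = 5*G
A = 16 (A = 6 - 5*(-2) = 6 - 1*(-10) = 6 + 10 = 16)
y(P, F) = 48 (y(P, F) = 3*16 = 48)
44*(I + y(3, 3)) = 44*(94 + 48) = 44*142 = 6248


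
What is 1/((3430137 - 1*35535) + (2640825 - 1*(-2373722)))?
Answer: 1/8409149 ≈ 1.1892e-7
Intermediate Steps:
1/((3430137 - 1*35535) + (2640825 - 1*(-2373722))) = 1/((3430137 - 35535) + (2640825 + 2373722)) = 1/(3394602 + 5014547) = 1/8409149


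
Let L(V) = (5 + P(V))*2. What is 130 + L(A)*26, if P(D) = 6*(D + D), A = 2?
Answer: 1638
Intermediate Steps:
P(D) = 12*D (P(D) = 6*(2*D) = 12*D)
L(V) = 10 + 24*V (L(V) = (5 + 12*V)*2 = 10 + 24*V)
130 + L(A)*26 = 130 + (10 + 24*2)*26 = 130 + (10 + 48)*26 = 130 + 58*26 = 130 + 1508 = 1638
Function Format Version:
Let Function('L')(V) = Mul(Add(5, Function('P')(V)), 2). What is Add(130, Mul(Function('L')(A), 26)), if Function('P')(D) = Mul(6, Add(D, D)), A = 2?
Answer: 1638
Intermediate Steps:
Function('P')(D) = Mul(12, D) (Function('P')(D) = Mul(6, Mul(2, D)) = Mul(12, D))
Function('L')(V) = Add(10, Mul(24, V)) (Function('L')(V) = Mul(Add(5, Mul(12, V)), 2) = Add(10, Mul(24, V)))
Add(130, Mul(Function('L')(A), 26)) = Add(130, Mul(Add(10, Mul(24, 2)), 26)) = Add(130, Mul(Add(10, 48), 26)) = Add(130, Mul(58, 26)) = Add(130, 1508) = 1638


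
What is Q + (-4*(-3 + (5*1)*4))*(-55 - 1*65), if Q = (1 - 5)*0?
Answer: 8160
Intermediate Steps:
Q = 0 (Q = -4*0 = 0)
Q + (-4*(-3 + (5*1)*4))*(-55 - 1*65) = 0 + (-4*(-3 + (5*1)*4))*(-55 - 1*65) = 0 + (-4*(-3 + 5*4))*(-55 - 65) = 0 - 4*(-3 + 20)*(-120) = 0 - 4*17*(-120) = 0 - 68*(-120) = 0 + 8160 = 8160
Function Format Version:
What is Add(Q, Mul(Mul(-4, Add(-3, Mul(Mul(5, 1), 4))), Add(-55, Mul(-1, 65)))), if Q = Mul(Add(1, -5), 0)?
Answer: 8160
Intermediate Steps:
Q = 0 (Q = Mul(-4, 0) = 0)
Add(Q, Mul(Mul(-4, Add(-3, Mul(Mul(5, 1), 4))), Add(-55, Mul(-1, 65)))) = Add(0, Mul(Mul(-4, Add(-3, Mul(Mul(5, 1), 4))), Add(-55, Mul(-1, 65)))) = Add(0, Mul(Mul(-4, Add(-3, Mul(5, 4))), Add(-55, -65))) = Add(0, Mul(Mul(-4, Add(-3, 20)), -120)) = Add(0, Mul(Mul(-4, 17), -120)) = Add(0, Mul(-68, -120)) = Add(0, 8160) = 8160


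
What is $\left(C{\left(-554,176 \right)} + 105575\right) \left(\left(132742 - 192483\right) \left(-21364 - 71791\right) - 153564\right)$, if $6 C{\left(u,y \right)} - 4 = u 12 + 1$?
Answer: $\frac{3488193046733837}{6} \approx 5.8137 \cdot 10^{14}$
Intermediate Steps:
$C{\left(u,y \right)} = \frac{5}{6} + 2 u$ ($C{\left(u,y \right)} = \frac{2}{3} + \frac{u 12 + 1}{6} = \frac{2}{3} + \frac{12 u + 1}{6} = \frac{2}{3} + \frac{1 + 12 u}{6} = \frac{2}{3} + \left(\frac{1}{6} + 2 u\right) = \frac{5}{6} + 2 u$)
$\left(C{\left(-554,176 \right)} + 105575\right) \left(\left(132742 - 192483\right) \left(-21364 - 71791\right) - 153564\right) = \left(\left(\frac{5}{6} + 2 \left(-554\right)\right) + 105575\right) \left(\left(132742 - 192483\right) \left(-21364 - 71791\right) - 153564\right) = \left(\left(\frac{5}{6} - 1108\right) + 105575\right) \left(\left(-59741\right) \left(-93155\right) - 153564\right) = \left(- \frac{6643}{6} + 105575\right) \left(5565172855 - 153564\right) = \frac{626807}{6} \cdot 5565019291 = \frac{3488193046733837}{6}$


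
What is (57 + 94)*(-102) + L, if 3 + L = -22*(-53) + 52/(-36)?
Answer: -128164/9 ≈ -14240.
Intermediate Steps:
L = 10454/9 (L = -3 + (-22*(-53) + 52/(-36)) = -3 + (1166 + 52*(-1/36)) = -3 + (1166 - 13/9) = -3 + 10481/9 = 10454/9 ≈ 1161.6)
(57 + 94)*(-102) + L = (57 + 94)*(-102) + 10454/9 = 151*(-102) + 10454/9 = -15402 + 10454/9 = -128164/9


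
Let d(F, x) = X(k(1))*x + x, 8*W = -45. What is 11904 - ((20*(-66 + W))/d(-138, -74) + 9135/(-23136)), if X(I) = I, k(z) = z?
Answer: 3394085781/285344 ≈ 11895.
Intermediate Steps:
W = -45/8 (W = (⅛)*(-45) = -45/8 ≈ -5.6250)
d(F, x) = 2*x (d(F, x) = 1*x + x = x + x = 2*x)
11904 - ((20*(-66 + W))/d(-138, -74) + 9135/(-23136)) = 11904 - ((20*(-66 - 45/8))/((2*(-74))) + 9135/(-23136)) = 11904 - ((20*(-573/8))/(-148) + 9135*(-1/23136)) = 11904 - (-2865/2*(-1/148) - 3045/7712) = 11904 - (2865/296 - 3045/7712) = 11904 - 1*2649195/285344 = 11904 - 2649195/285344 = 3394085781/285344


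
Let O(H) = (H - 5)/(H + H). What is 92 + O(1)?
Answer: 90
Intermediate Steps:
O(H) = (-5 + H)/(2*H) (O(H) = (-5 + H)/((2*H)) = (-5 + H)*(1/(2*H)) = (-5 + H)/(2*H))
92 + O(1) = 92 + (½)*(-5 + 1)/1 = 92 + (½)*1*(-4) = 92 - 2 = 90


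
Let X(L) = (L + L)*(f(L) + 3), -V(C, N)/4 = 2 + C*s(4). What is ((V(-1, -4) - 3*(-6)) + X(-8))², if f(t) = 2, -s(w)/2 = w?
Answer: 10404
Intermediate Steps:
s(w) = -2*w
V(C, N) = -8 + 32*C (V(C, N) = -4*(2 + C*(-2*4)) = -4*(2 + C*(-8)) = -4*(2 - 8*C) = -8 + 32*C)
X(L) = 10*L (X(L) = (L + L)*(2 + 3) = (2*L)*5 = 10*L)
((V(-1, -4) - 3*(-6)) + X(-8))² = (((-8 + 32*(-1)) - 3*(-6)) + 10*(-8))² = (((-8 - 32) + 18) - 80)² = ((-40 + 18) - 80)² = (-22 - 80)² = (-102)² = 10404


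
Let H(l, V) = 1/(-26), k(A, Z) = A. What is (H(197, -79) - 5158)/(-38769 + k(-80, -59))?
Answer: 134109/1010074 ≈ 0.13277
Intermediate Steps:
H(l, V) = -1/26
(H(197, -79) - 5158)/(-38769 + k(-80, -59)) = (-1/26 - 5158)/(-38769 - 80) = -134109/26/(-38849) = -134109/26*(-1/38849) = 134109/1010074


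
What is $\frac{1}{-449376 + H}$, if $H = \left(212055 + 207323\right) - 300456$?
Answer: $- \frac{1}{330454} \approx -3.0261 \cdot 10^{-6}$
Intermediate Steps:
$H = 118922$ ($H = 419378 - 300456 = 118922$)
$\frac{1}{-449376 + H} = \frac{1}{-449376 + 118922} = \frac{1}{-330454} = - \frac{1}{330454}$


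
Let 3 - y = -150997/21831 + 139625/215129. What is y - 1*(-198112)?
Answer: 930472808420123/4696481199 ≈ 1.9812e+5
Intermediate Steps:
y = 43525123835/4696481199 (y = 3 - (-150997/21831 + 139625/215129) = 3 - 1*(-29435680238/4696481199) = 3 + 29435680238/4696481199 = 43525123835/4696481199 ≈ 9.2676)
y - 1*(-198112) = 43525123835/4696481199 - 1*(-198112) = 43525123835/4696481199 + 198112 = 930472808420123/4696481199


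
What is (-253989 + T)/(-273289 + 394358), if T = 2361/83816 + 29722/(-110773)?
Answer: -2358175740668651/1124071155861992 ≈ -2.0979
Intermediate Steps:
T = -2229644099/9284549768 (T = 2361*(1/83816) + 29722*(-1/110773) = 2361/83816 - 29722/110773 = -2229644099/9284549768 ≈ -0.24015)
(-253989 + T)/(-273289 + 394358) = (-253989 - 2229644099/9284549768)/(-273289 + 394358) = -2358175740668651/9284549768/121069 = -2358175740668651/9284549768*1/121069 = -2358175740668651/1124071155861992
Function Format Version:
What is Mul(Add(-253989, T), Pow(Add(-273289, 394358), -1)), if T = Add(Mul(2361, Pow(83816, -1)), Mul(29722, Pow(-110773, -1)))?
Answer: Rational(-2358175740668651, 1124071155861992) ≈ -2.0979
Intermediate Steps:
T = Rational(-2229644099, 9284549768) (T = Add(Mul(2361, Rational(1, 83816)), Mul(29722, Rational(-1, 110773))) = Add(Rational(2361, 83816), Rational(-29722, 110773)) = Rational(-2229644099, 9284549768) ≈ -0.24015)
Mul(Add(-253989, T), Pow(Add(-273289, 394358), -1)) = Mul(Add(-253989, Rational(-2229644099, 9284549768)), Pow(Add(-273289, 394358), -1)) = Mul(Rational(-2358175740668651, 9284549768), Pow(121069, -1)) = Mul(Rational(-2358175740668651, 9284549768), Rational(1, 121069)) = Rational(-2358175740668651, 1124071155861992)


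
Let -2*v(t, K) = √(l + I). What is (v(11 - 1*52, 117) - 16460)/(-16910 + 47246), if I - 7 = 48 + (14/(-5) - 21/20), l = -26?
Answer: -4115/7584 - √2515/606720 ≈ -0.54267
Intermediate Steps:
I = 1023/20 (I = 7 + (48 + (14/(-5) - 21/20)) = 7 + (48 + (14*(-⅕) - 21*1/20)) = 7 + (48 + (-14/5 - 21/20)) = 7 + (48 - 77/20) = 7 + 883/20 = 1023/20 ≈ 51.150)
v(t, K) = -√2515/20 (v(t, K) = -√(-26 + 1023/20)/2 = -√2515/20)
(v(11 - 1*52, 117) - 16460)/(-16910 + 47246) = (-√2515/20 - 16460)/(-16910 + 47246) = (-16460 - √2515/20)/30336 = (-16460 - √2515/20)*(1/30336) = -4115/7584 - √2515/606720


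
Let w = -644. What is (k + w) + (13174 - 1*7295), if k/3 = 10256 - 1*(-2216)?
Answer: 42651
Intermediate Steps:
k = 37416 (k = 3*(10256 - 1*(-2216)) = 3*(10256 + 2216) = 3*12472 = 37416)
(k + w) + (13174 - 1*7295) = (37416 - 644) + (13174 - 1*7295) = 36772 + (13174 - 7295) = 36772 + 5879 = 42651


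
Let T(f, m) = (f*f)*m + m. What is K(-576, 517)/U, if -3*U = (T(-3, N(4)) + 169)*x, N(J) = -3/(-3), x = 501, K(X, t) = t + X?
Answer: 59/29893 ≈ 0.0019737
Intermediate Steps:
K(X, t) = X + t
N(J) = 1 (N(J) = -3*(-⅓) = 1)
T(f, m) = m + m*f² (T(f, m) = f²*m + m = m*f² + m = m + m*f²)
U = -29893 (U = -(1*(1 + (-3)²) + 169)*501/3 = -(1*(1 + 9) + 169)*501/3 = -(1*10 + 169)*501/3 = -(10 + 169)*501/3 = -179*501/3 = -⅓*89679 = -29893)
K(-576, 517)/U = (-576 + 517)/(-29893) = -59*(-1/29893) = 59/29893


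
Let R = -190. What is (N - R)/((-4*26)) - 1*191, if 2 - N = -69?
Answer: -20125/104 ≈ -193.51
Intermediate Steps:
N = 71 (N = 2 - 1*(-69) = 2 + 69 = 71)
(N - R)/((-4*26)) - 1*191 = (71 - 1*(-190))/((-4*26)) - 1*191 = (71 + 190)/(-104) - 191 = 261*(-1/104) - 191 = -261/104 - 191 = -20125/104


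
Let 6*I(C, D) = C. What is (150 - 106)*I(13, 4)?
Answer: 286/3 ≈ 95.333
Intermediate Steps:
I(C, D) = C/6
(150 - 106)*I(13, 4) = (150 - 106)*((1/6)*13) = 44*(13/6) = 286/3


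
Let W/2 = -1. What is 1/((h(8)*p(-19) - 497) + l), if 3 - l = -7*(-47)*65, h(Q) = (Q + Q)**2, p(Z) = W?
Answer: -1/22391 ≈ -4.4661e-5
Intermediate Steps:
W = -2 (W = 2*(-1) = -2)
p(Z) = -2
h(Q) = 4*Q**2 (h(Q) = (2*Q)**2 = 4*Q**2)
l = -21382 (l = 3 - (-7*(-47))*65 = 3 - 329*65 = 3 - 1*21385 = 3 - 21385 = -21382)
1/((h(8)*p(-19) - 497) + l) = 1/(((4*8**2)*(-2) - 497) - 21382) = 1/(((4*64)*(-2) - 497) - 21382) = 1/((256*(-2) - 497) - 21382) = 1/((-512 - 497) - 21382) = 1/(-1009 - 21382) = 1/(-22391) = -1/22391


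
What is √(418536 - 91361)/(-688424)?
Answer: -5*√13087/688424 ≈ -0.00083087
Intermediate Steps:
√(418536 - 91361)/(-688424) = √327175*(-1/688424) = (5*√13087)*(-1/688424) = -5*√13087/688424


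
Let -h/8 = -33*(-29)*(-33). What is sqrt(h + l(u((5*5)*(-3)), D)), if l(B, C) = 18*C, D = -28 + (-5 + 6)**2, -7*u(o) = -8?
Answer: 3*sqrt(28018) ≈ 502.16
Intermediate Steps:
u(o) = 8/7 (u(o) = -1/7*(-8) = 8/7)
D = -27 (D = -28 + 1**2 = -28 + 1 = -27)
h = 252648 (h = -8*(-33*(-29))*(-33) = -7656*(-33) = -8*(-31581) = 252648)
sqrt(h + l(u((5*5)*(-3)), D)) = sqrt(252648 + 18*(-27)) = sqrt(252648 - 486) = sqrt(252162) = 3*sqrt(28018)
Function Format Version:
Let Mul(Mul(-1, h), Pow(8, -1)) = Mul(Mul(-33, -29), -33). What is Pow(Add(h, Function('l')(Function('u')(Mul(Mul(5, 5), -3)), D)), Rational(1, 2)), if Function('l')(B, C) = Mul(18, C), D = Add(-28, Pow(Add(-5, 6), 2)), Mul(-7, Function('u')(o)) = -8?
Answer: Mul(3, Pow(28018, Rational(1, 2))) ≈ 502.16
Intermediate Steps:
Function('u')(o) = Rational(8, 7) (Function('u')(o) = Mul(Rational(-1, 7), -8) = Rational(8, 7))
D = -27 (D = Add(-28, Pow(1, 2)) = Add(-28, 1) = -27)
h = 252648 (h = Mul(-8, Mul(Mul(-33, -29), -33)) = Mul(-8, Mul(957, -33)) = Mul(-8, -31581) = 252648)
Pow(Add(h, Function('l')(Function('u')(Mul(Mul(5, 5), -3)), D)), Rational(1, 2)) = Pow(Add(252648, Mul(18, -27)), Rational(1, 2)) = Pow(Add(252648, -486), Rational(1, 2)) = Pow(252162, Rational(1, 2)) = Mul(3, Pow(28018, Rational(1, 2)))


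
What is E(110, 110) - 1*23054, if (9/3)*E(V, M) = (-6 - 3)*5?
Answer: -23069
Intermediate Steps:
E(V, M) = -15 (E(V, M) = ((-6 - 3)*5)/3 = (-9*5)/3 = (⅓)*(-45) = -15)
E(110, 110) - 1*23054 = -15 - 1*23054 = -15 - 23054 = -23069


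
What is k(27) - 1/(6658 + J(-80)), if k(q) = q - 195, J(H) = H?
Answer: -1105105/6578 ≈ -168.00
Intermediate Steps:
k(q) = -195 + q
k(27) - 1/(6658 + J(-80)) = (-195 + 27) - 1/(6658 - 80) = -168 - 1/6578 = -1105105/6578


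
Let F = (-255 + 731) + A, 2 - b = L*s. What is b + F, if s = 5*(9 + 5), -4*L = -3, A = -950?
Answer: -1049/2 ≈ -524.50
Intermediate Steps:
L = ¾ (L = -¼*(-3) = ¾ ≈ 0.75000)
s = 70 (s = 5*14 = 70)
b = -101/2 (b = 2 - 3*70/4 = 2 - 1*105/2 = 2 - 105/2 = -101/2 ≈ -50.500)
F = -474 (F = (-255 + 731) - 950 = 476 - 950 = -474)
b + F = -101/2 - 474 = -1049/2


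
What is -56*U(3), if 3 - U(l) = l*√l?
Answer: -168 + 168*√3 ≈ 122.98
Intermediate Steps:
U(l) = 3 - l^(3/2) (U(l) = 3 - l*√l = 3 - l^(3/2))
-56*U(3) = -56*(3 - 3^(3/2)) = -56*(3 - 3*√3) = -168 + 168*√3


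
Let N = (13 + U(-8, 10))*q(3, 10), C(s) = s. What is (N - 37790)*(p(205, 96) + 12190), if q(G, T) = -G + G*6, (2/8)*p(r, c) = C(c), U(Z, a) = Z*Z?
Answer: -460648490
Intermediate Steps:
U(Z, a) = Z**2
p(r, c) = 4*c
q(G, T) = 5*G (q(G, T) = -G + 6*G = 5*G)
N = 1155 (N = (13 + (-8)**2)*(5*3) = (13 + 64)*15 = 77*15 = 1155)
(N - 37790)*(p(205, 96) + 12190) = (1155 - 37790)*(4*96 + 12190) = -36635*(384 + 12190) = -36635*12574 = -460648490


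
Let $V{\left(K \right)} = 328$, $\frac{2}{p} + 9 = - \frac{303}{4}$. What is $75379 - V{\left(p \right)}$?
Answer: $75051$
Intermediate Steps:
$p = - \frac{8}{339}$ ($p = \frac{2}{-9 - \frac{303}{4}} = \frac{2}{- \frac{339}{4}} = 2 \left(- \frac{4}{339}\right) = - \frac{8}{339} \approx -0.023599$)
$75379 - V{\left(p \right)} = 75379 - 328 = 75051$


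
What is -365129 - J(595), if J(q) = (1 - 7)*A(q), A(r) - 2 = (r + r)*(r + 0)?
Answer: 3883183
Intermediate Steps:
A(r) = 2 + 2*r**2 (A(r) = 2 + (r + r)*(r + 0) = 2 + (2*r)*r = 2 + 2*r**2)
J(q) = -12 - 12*q**2 (J(q) = (1 - 7)*(2 + 2*q**2) = -6*(2 + 2*q**2) = -12 - 12*q**2)
-365129 - J(595) = -365129 - (-12 - 12*595**2) = -365129 - (-12 - 12*354025) = -365129 - (-12 - 4248300) = -365129 - 1*(-4248312) = -365129 + 4248312 = 3883183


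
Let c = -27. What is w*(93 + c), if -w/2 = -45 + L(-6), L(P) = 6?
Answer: 5148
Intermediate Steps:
w = 78 (w = -2*(-45 + 6) = -2*(-39) = 78)
w*(93 + c) = 78*(93 - 27) = 78*66 = 5148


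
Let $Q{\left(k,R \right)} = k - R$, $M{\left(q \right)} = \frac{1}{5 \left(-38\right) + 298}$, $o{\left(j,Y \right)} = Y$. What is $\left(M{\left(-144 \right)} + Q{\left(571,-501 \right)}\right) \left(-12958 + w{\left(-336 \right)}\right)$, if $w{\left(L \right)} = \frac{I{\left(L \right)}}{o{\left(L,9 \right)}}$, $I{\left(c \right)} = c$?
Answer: $- \frac{2256841061}{162} \approx -1.3931 \cdot 10^{7}$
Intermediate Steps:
$M{\left(q \right)} = \frac{1}{108}$ ($M{\left(q \right)} = \frac{1}{-190 + 298} = \frac{1}{108}$)
$w{\left(L \right)} = \frac{L}{9}$
$\left(M{\left(-144 \right)} + Q{\left(571,-501 \right)}\right) \left(-12958 + w{\left(-336 \right)}\right) = \left(\frac{1}{108} + \left(571 - -501\right)\right) \left(-12958 + \frac{1}{9} \left(-336\right)\right) = \left(\frac{1}{108} + \left(571 + 501\right)\right) \left(-12958 - \frac{112}{3}\right) = \left(\frac{1}{108} + 1072\right) \left(- \frac{38986}{3}\right) = \frac{115777}{108} \left(- \frac{38986}{3}\right) = - \frac{2256841061}{162}$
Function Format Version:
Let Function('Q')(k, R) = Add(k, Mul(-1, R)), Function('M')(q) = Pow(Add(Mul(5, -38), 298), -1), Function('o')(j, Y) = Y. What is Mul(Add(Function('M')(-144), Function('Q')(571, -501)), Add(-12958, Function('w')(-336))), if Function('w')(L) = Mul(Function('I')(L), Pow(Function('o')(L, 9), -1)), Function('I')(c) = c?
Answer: Rational(-2256841061, 162) ≈ -1.3931e+7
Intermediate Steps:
Function('M')(q) = Rational(1, 108) (Function('M')(q) = Pow(Add(-190, 298), -1) = Pow(108, -1) = Rational(1, 108))
Function('w')(L) = Mul(Rational(1, 9), L) (Function('w')(L) = Mul(L, Pow(9, -1)) = Mul(L, Rational(1, 9)) = Mul(Rational(1, 9), L))
Mul(Add(Function('M')(-144), Function('Q')(571, -501)), Add(-12958, Function('w')(-336))) = Mul(Add(Rational(1, 108), Add(571, Mul(-1, -501))), Add(-12958, Mul(Rational(1, 9), -336))) = Mul(Add(Rational(1, 108), Add(571, 501)), Add(-12958, Rational(-112, 3))) = Mul(Add(Rational(1, 108), 1072), Rational(-38986, 3)) = Mul(Rational(115777, 108), Rational(-38986, 3)) = Rational(-2256841061, 162)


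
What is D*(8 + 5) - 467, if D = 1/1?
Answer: -454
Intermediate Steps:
D = 1
D*(8 + 5) - 467 = 1*(8 + 5) - 467 = 1*13 - 467 = 13 - 467 = -454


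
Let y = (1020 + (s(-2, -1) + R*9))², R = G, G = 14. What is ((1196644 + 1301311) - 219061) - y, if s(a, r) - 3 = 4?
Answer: 949485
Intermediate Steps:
s(a, r) = 7 (s(a, r) = 3 + 4 = 7)
R = 14
y = 1329409 (y = (1020 + (7 + 14*9))² = (1020 + (7 + 126))² = (1020 + 133)² = 1153² = 1329409)
((1196644 + 1301311) - 219061) - y = ((1196644 + 1301311) - 219061) - 1*1329409 = (2497955 - 219061) - 1329409 = 2278894 - 1329409 = 949485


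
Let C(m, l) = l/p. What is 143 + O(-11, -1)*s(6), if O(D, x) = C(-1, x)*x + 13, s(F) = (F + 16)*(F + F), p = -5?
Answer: 17611/5 ≈ 3522.2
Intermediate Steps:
C(m, l) = -l/5 (C(m, l) = l/(-5) = l*(-⅕) = -l/5)
s(F) = 2*F*(16 + F) (s(F) = (16 + F)*(2*F) = 2*F*(16 + F))
O(D, x) = 13 - x²/5 (O(D, x) = (-x/5)*x + 13 = -x²/5 + 13 = 13 - x²/5)
143 + O(-11, -1)*s(6) = 143 + (13 - ⅕*(-1)²)*(2*6*(16 + 6)) = 143 + (13 - ⅕*1)*(2*6*22) = 143 + (13 - ⅕)*264 = 143 + (64/5)*264 = 143 + 16896/5 = 17611/5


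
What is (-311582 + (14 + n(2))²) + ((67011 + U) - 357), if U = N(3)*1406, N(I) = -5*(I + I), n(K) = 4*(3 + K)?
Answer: -285952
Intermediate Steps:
n(K) = 12 + 4*K
N(I) = -10*I
U = -42180 (U = -10*3*1406 = -30*1406 = -42180)
(-311582 + (14 + n(2))²) + ((67011 + U) - 357) = (-311582 + (14 + (12 + 4*2))²) + ((67011 - 42180) - 357) = (-311582 + (14 + (12 + 8))²) + (24831 - 357) = (-311582 + (14 + 20)²) + 24474 = (-311582 + 34²) + 24474 = (-311582 + 1156) + 24474 = -310426 + 24474 = -285952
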